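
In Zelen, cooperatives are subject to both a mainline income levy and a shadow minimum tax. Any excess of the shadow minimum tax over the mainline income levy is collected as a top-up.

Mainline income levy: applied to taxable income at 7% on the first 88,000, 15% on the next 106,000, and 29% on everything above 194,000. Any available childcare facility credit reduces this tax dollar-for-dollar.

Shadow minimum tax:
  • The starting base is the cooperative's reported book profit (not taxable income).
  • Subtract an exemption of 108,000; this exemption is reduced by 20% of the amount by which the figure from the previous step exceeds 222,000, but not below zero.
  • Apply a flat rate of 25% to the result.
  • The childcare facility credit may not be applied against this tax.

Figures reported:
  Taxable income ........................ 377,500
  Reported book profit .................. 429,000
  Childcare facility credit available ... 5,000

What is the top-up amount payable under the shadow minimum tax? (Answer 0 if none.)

20,325

Shadow minimum tax:
  Base (reported book profit): 429,000
  Exemption: 108,000 − 20% × (429,000 − 222,000) = 108,000 − 41,400 = 66,600
  Base: 429,000 − 66,600 = 362,400
  362,400 × 25% = 90,600

Mainline income levy:
  88,000 × 7% = 6,160
  106,000 × 15% = 15,900
  183,500 × 29% = 53,215
  → 75,275
  Less childcare facility credit 5,000 → 70,275

Excess of shadow minimum tax over mainline income levy: 90,600 − 70,275 = 20,325.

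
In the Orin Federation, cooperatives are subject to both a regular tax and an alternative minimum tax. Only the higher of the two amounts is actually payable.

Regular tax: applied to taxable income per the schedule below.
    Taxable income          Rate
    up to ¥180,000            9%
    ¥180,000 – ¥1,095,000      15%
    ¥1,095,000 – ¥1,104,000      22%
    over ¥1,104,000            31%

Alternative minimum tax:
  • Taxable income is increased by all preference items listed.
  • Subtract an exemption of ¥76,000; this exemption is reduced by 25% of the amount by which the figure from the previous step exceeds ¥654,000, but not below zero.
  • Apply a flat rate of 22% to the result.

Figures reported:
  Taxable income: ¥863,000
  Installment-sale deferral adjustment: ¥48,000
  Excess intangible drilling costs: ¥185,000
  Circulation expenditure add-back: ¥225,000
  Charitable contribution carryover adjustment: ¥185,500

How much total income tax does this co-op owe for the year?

¥331,430

Alternative minimum tax:
  Adjusted income: ¥863,000 + ¥48,000 + ¥185,000 + ¥225,000 + ¥185,500 = ¥1,506,500
  Exemption: 25% × (¥1,506,500 − ¥654,000) = ¥213,125 ≥ ¥76,000, so the exemption is fully phased out
  Base: ¥1,506,500 − ¥0 = ¥1,506,500
  ¥1,506,500 × 22% = ¥331,430

Regular tax:
  ¥180,000 × 9% = ¥16,200
  ¥683,000 × 15% = ¥102,450
  → ¥118,650

¥331,430 > ¥118,650, so the alternative minimum tax is the binding amount.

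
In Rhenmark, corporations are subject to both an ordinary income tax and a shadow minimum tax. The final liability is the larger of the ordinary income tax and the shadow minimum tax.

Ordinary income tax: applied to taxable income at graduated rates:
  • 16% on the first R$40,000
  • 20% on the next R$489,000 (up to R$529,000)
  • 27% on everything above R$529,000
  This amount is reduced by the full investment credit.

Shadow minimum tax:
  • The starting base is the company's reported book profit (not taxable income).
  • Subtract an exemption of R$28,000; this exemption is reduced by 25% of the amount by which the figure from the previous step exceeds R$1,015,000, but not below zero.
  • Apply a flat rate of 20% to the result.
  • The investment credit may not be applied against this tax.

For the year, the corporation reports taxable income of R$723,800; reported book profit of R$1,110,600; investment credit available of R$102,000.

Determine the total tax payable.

R$221,300

Shadow minimum tax:
  Base (reported book profit): R$1,110,600
  Exemption: R$28,000 − 25% × (R$1,110,600 − R$1,015,000) = R$28,000 − R$23,900 = R$4,100
  Base: R$1,110,600 − R$4,100 = R$1,106,500
  R$1,106,500 × 20% = R$221,300

Ordinary income tax:
  R$40,000 × 16% = R$6,400
  R$489,000 × 20% = R$97,800
  R$194,800 × 27% = R$52,596
  → R$156,796
  Less investment credit R$102,000 → R$54,796

R$221,300 > R$54,796, so the shadow minimum tax is the binding amount.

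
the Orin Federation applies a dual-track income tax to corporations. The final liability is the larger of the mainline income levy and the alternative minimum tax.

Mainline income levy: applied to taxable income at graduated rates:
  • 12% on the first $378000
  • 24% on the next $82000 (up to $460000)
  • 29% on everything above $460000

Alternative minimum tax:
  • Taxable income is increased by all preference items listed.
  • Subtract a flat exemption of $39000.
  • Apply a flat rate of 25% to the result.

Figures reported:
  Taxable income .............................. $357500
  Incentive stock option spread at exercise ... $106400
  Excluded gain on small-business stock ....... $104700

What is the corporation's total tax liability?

$132400

Alternative minimum tax:
  Adjusted income: $357500 + $106400 + $104700 = $568600
  Less exemption $39000 → base $529600
  $529600 × 25% = $132400

Mainline income levy:
  $357500 × 12% = $42900

$132400 > $42900, so the alternative minimum tax is the binding amount.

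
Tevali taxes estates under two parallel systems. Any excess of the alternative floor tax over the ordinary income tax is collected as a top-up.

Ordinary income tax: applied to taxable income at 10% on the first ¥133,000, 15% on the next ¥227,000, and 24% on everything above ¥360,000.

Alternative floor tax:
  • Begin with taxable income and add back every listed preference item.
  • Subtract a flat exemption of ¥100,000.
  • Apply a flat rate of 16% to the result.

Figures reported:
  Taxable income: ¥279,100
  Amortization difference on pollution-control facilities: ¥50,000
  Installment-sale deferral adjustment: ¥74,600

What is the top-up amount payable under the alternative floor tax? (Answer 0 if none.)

¥13,377

Ordinary income tax:
  ¥133,000 × 10% = ¥13,300
  ¥146,100 × 15% = ¥21,915
  → ¥35,215

Alternative floor tax:
  Adjusted income: ¥279,100 + ¥50,000 + ¥74,600 = ¥403,700
  Less exemption ¥100,000 → base ¥303,700
  ¥303,700 × 16% = ¥48,592

Excess of alternative floor tax over ordinary income tax: ¥48,592 − ¥35,215 = ¥13,377.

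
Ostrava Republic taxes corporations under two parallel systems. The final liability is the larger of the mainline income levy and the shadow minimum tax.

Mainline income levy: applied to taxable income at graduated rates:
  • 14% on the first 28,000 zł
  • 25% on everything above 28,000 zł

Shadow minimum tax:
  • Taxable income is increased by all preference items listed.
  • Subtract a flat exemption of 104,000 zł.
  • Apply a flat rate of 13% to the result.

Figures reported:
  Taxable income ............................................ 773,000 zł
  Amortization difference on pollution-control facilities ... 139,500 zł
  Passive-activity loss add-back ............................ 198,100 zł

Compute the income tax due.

Mainline income levy:
  28,000 zł × 14% = 3,920 zł
  745,000 zł × 25% = 186,250 zł
  → 190,170 zł

Shadow minimum tax:
  Adjusted income: 773,000 zł + 139,500 zł + 198,100 zł = 1,110,600 zł
  Less exemption 104,000 zł → base 1,006,600 zł
  1,006,600 zł × 13% = 130,858 zł

190,170 zł > 130,858 zł, so the mainline income levy governs.

190,170 zł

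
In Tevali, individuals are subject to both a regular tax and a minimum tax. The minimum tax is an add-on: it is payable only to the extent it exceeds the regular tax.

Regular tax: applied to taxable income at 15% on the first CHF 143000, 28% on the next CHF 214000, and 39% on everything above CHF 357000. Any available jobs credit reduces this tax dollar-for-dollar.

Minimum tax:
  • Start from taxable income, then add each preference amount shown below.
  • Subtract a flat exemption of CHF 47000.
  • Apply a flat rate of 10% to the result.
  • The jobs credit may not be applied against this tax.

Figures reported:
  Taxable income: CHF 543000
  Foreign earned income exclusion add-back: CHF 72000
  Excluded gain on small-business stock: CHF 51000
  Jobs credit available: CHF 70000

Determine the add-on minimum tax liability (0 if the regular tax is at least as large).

CHF 0

Minimum tax:
  Adjusted income: CHF 543000 + CHF 72000 + CHF 51000 = CHF 666000
  Less exemption CHF 47000 → base CHF 619000
  CHF 619000 × 10% = CHF 61900

Regular tax:
  CHF 143000 × 15% = CHF 21450
  CHF 214000 × 28% = CHF 59920
  CHF 186000 × 39% = CHF 72540
  → CHF 153910
  Less jobs credit CHF 70000 → CHF 83910

CHF 61900 ≤ CHF 83910, so no add-on is due.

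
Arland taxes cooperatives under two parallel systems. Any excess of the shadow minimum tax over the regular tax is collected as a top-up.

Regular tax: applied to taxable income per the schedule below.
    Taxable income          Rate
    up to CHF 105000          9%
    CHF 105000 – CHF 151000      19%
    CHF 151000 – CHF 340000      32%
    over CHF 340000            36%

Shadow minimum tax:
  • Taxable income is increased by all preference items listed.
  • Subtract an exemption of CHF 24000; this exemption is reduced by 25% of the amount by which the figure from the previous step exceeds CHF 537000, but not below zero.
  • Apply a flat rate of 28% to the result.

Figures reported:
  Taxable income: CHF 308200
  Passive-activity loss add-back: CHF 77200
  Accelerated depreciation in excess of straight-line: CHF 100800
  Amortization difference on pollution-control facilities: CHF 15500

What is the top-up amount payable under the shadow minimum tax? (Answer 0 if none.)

CHF 65262

Shadow minimum tax:
  Adjusted income: CHF 308200 + CHF 77200 + CHF 100800 + CHF 15500 = CHF 501700
  Exemption: CHF 501700 ≤ CHF 537000, so full CHF 24000 applies
  Base: CHF 501700 − CHF 24000 = CHF 477700
  CHF 477700 × 28% = CHF 133756

Regular tax:
  CHF 105000 × 9% = CHF 9450
  CHF 46000 × 19% = CHF 8740
  CHF 157200 × 32% = CHF 50304
  → CHF 68494

Excess of shadow minimum tax over regular tax: CHF 133756 − CHF 68494 = CHF 65262.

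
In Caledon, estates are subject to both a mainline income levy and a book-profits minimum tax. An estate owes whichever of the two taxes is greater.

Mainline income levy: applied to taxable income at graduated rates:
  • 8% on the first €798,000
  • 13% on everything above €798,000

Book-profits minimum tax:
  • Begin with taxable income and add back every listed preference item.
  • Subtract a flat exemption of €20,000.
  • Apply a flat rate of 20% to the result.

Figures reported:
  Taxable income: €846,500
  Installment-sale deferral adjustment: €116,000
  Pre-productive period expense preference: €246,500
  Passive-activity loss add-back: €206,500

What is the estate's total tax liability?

€279,100

Book-profits minimum tax:
  Adjusted income: €846,500 + €116,000 + €246,500 + €206,500 = €1,415,500
  Less exemption €20,000 → base €1,395,500
  €1,395,500 × 20% = €279,100

Mainline income levy:
  €798,000 × 8% = €63,840
  €48,500 × 13% = €6,305
  → €70,145

€279,100 > €70,145, so the book-profits minimum tax is the binding amount.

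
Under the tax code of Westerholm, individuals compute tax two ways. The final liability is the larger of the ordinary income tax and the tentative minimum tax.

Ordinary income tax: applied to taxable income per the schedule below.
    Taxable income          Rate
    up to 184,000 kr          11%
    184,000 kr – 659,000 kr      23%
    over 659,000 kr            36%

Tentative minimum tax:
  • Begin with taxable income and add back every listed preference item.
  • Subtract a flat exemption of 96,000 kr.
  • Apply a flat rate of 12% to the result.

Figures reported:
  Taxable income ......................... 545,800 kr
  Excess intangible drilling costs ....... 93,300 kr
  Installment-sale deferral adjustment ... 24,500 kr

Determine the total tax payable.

Ordinary income tax:
  184,000 kr × 11% = 20,240 kr
  361,800 kr × 23% = 83,214 kr
  → 103,454 kr

Tentative minimum tax:
  Adjusted income: 545,800 kr + 93,300 kr + 24,500 kr = 663,600 kr
  Less exemption 96,000 kr → base 567,600 kr
  567,600 kr × 12% = 68,112 kr

103,454 kr > 68,112 kr, so the ordinary income tax governs.

103,454 kr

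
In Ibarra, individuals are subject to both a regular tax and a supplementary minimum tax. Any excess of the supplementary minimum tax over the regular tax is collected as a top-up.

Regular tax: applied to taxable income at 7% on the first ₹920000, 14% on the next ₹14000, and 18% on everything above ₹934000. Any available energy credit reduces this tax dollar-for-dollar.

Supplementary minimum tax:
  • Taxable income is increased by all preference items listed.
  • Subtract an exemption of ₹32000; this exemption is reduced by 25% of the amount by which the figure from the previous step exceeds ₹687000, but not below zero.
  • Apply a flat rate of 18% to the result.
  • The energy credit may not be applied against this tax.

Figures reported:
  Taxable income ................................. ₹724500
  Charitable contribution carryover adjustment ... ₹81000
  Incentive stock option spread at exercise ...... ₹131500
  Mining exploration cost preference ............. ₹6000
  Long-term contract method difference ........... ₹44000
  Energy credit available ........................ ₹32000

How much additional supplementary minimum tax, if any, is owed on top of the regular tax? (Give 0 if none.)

Supplementary minimum tax:
  Adjusted income: ₹724500 + ₹81000 + ₹131500 + ₹6000 + ₹44000 = ₹987000
  Exemption: 25% × (₹987000 − ₹687000) = ₹75000 ≥ ₹32000, so the exemption is fully phased out
  Base: ₹987000 − ₹0 = ₹987000
  ₹987000 × 18% = ₹177660

Regular tax:
  ₹724500 × 7% = ₹50715
  Less energy credit ₹32000 → ₹18715

Excess of supplementary minimum tax over regular tax: ₹177660 − ₹18715 = ₹158945.

₹158945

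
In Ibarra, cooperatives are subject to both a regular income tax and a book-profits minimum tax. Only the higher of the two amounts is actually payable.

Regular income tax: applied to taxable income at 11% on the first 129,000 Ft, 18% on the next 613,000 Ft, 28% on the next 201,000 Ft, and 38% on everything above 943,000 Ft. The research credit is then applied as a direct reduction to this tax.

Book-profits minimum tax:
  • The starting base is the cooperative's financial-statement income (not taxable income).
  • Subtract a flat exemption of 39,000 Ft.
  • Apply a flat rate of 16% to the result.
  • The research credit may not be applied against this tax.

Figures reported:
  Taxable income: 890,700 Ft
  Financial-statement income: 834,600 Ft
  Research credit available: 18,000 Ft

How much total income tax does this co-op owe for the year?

148,166 Ft

Book-profits minimum tax:
  Base (financial-statement income): 834,600 Ft
  Less exemption 39,000 Ft → base 795,600 Ft
  795,600 Ft × 16% = 127,296 Ft

Regular income tax:
  129,000 Ft × 11% = 14,190 Ft
  613,000 Ft × 18% = 110,340 Ft
  148,700 Ft × 28% = 41,636 Ft
  → 166,166 Ft
  Less research credit 18,000 Ft → 148,166 Ft

148,166 Ft > 127,296 Ft, so the regular income tax governs.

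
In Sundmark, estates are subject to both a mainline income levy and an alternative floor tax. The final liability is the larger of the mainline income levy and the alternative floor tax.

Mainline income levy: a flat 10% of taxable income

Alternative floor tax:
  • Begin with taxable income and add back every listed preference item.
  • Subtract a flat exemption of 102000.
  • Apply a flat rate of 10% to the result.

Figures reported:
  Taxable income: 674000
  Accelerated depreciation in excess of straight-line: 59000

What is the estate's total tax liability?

67400

Mainline income levy:
  674000 × 10% = 67400

Alternative floor tax:
  Adjusted income: 674000 + 59000 = 733000
  Less exemption 102000 → base 631000
  631000 × 10% = 63100

67400 > 63100, so the mainline income levy governs.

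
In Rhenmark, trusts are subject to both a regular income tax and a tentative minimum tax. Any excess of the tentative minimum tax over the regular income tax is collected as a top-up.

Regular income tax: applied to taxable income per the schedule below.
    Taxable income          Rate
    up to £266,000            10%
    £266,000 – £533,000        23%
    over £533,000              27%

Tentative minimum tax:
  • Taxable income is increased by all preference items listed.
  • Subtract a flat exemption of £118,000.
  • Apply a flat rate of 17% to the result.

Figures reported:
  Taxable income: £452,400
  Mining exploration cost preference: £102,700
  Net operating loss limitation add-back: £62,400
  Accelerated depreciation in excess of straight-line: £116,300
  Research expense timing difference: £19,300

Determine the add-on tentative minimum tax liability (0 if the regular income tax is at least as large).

Tentative minimum tax:
  Adjusted income: £452,400 + £102,700 + £62,400 + £116,300 + £19,300 = £753,100
  Less exemption £118,000 → base £635,100
  £635,100 × 17% = £107,967

Regular income tax:
  £266,000 × 10% = £26,600
  £186,400 × 23% = £42,872
  → £69,472

Excess of tentative minimum tax over regular income tax: £107,967 − £69,472 = £38,495.

£38,495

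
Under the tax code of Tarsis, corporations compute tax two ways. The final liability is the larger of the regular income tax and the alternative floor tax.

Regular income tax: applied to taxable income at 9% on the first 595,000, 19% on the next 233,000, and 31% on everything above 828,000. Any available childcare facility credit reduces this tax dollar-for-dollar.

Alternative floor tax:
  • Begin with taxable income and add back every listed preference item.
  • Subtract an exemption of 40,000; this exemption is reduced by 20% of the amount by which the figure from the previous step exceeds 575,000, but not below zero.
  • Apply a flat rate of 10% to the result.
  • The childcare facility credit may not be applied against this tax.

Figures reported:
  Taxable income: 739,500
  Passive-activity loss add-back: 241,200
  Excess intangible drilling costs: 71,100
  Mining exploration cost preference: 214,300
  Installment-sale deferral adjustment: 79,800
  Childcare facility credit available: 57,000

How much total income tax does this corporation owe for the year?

Alternative floor tax:
  Adjusted income: 739,500 + 241,200 + 71,100 + 214,300 + 79,800 = 1,345,900
  Exemption: 20% × (1,345,900 − 575,000) = 154,180 ≥ 40,000, so the exemption is fully phased out
  Base: 1,345,900 − 0 = 1,345,900
  1,345,900 × 10% = 134,590

Regular income tax:
  595,000 × 9% = 53,550
  144,500 × 19% = 27,455
  → 81,005
  Less childcare facility credit 57,000 → 24,005

134,590 > 24,005, so the alternative floor tax is the binding amount.

134,590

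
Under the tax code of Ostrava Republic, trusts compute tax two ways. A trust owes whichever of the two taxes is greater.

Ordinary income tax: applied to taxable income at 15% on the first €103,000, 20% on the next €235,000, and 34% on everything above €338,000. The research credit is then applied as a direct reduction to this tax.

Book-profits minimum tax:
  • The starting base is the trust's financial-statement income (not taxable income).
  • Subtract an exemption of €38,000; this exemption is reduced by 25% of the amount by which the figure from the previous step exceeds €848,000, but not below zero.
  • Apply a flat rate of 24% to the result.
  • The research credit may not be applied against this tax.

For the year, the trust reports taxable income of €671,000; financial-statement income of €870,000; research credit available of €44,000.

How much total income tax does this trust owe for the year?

€201,000

Ordinary income tax:
  €103,000 × 15% = €15,450
  €235,000 × 20% = €47,000
  €333,000 × 34% = €113,220
  → €175,670
  Less research credit €44,000 → €131,670

Book-profits minimum tax:
  Base (financial-statement income): €870,000
  Exemption: €38,000 − 25% × (€870,000 − €848,000) = €38,000 − €5,500 = €32,500
  Base: €870,000 − €32,500 = €837,500
  €837,500 × 24% = €201,000

€201,000 > €131,670, so the book-profits minimum tax is the binding amount.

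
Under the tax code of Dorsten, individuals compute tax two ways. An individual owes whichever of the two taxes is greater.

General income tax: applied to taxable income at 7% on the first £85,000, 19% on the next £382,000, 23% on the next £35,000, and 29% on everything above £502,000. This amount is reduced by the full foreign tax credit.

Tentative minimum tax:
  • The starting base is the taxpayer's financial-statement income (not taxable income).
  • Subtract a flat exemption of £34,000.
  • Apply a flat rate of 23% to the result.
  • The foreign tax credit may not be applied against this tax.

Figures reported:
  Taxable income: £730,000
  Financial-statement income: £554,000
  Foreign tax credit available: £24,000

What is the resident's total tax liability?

General income tax:
  £85,000 × 7% = £5,950
  £382,000 × 19% = £72,580
  £35,000 × 23% = £8,050
  £228,000 × 29% = £66,120
  → £152,700
  Less foreign tax credit £24,000 → £128,700

Tentative minimum tax:
  Base (financial-statement income): £554,000
  Less exemption £34,000 → base £520,000
  £520,000 × 23% = £119,600

£128,700 > £119,600, so the general income tax governs.

£128,700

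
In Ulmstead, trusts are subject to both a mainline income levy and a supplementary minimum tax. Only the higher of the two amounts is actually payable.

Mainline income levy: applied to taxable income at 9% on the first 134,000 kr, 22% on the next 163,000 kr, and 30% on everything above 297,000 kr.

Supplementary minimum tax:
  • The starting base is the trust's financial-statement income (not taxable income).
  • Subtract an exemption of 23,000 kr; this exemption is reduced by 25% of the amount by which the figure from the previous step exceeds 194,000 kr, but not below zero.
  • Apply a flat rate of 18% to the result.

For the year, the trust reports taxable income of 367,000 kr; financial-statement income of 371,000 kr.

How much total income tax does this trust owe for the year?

68,920 kr

Supplementary minimum tax:
  Base (financial-statement income): 371,000 kr
  Exemption: 25% × (371,000 kr − 194,000 kr) = 44,250 kr ≥ 23,000 kr, so the exemption is fully phased out
  Base: 371,000 kr − 0 kr = 371,000 kr
  371,000 kr × 18% = 66,780 kr

Mainline income levy:
  134,000 kr × 9% = 12,060 kr
  163,000 kr × 22% = 35,860 kr
  70,000 kr × 30% = 21,000 kr
  → 68,920 kr

68,920 kr > 66,780 kr, so the mainline income levy governs.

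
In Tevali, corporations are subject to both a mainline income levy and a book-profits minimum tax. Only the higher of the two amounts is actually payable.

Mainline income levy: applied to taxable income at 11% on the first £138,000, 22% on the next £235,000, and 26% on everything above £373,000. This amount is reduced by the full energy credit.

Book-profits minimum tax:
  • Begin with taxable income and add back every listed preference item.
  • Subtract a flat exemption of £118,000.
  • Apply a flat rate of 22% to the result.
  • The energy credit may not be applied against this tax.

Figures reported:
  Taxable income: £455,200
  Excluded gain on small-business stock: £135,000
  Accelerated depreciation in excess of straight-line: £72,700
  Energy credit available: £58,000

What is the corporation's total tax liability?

£119,878

Book-profits minimum tax:
  Adjusted income: £455,200 + £135,000 + £72,700 = £662,900
  Less exemption £118,000 → base £544,900
  £544,900 × 22% = £119,878

Mainline income levy:
  £138,000 × 11% = £15,180
  £235,000 × 22% = £51,700
  £82,200 × 26% = £21,372
  → £88,252
  Less energy credit £58,000 → £30,252

£119,878 > £30,252, so the book-profits minimum tax is the binding amount.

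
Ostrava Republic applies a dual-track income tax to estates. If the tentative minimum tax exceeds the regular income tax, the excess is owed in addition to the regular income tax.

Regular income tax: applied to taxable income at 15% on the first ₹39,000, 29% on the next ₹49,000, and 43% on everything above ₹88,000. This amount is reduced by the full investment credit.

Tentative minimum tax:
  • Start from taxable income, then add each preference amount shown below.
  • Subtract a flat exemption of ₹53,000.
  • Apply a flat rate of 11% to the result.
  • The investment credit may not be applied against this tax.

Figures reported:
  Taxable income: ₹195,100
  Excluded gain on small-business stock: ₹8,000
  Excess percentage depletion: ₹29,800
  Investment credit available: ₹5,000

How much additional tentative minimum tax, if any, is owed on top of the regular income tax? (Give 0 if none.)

Tentative minimum tax:
  Adjusted income: ₹195,100 + ₹8,000 + ₹29,800 = ₹232,900
  Less exemption ₹53,000 → base ₹179,900
  ₹179,900 × 11% = ₹19,789

Regular income tax:
  ₹39,000 × 15% = ₹5,850
  ₹49,000 × 29% = ₹14,210
  ₹107,100 × 43% = ₹46,053
  → ₹66,113
  Less investment credit ₹5,000 → ₹61,113

₹19,789 ≤ ₹61,113, so no add-on is due.

₹0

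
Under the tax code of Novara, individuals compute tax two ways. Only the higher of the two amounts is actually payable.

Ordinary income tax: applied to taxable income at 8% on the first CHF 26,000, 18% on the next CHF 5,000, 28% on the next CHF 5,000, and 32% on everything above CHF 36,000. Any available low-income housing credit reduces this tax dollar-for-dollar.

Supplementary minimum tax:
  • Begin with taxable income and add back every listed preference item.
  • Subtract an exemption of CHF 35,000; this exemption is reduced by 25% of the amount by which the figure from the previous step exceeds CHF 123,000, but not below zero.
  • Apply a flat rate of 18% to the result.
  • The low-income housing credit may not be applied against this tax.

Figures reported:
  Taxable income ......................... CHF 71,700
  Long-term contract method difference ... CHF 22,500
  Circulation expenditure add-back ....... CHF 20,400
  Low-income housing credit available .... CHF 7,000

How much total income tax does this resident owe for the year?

CHF 14,328

Supplementary minimum tax:
  Adjusted income: CHF 71,700 + CHF 22,500 + CHF 20,400 = CHF 114,600
  Exemption: CHF 114,600 ≤ CHF 123,000, so full CHF 35,000 applies
  Base: CHF 114,600 − CHF 35,000 = CHF 79,600
  CHF 79,600 × 18% = CHF 14,328

Ordinary income tax:
  CHF 26,000 × 8% = CHF 2,080
  CHF 5,000 × 18% = CHF 900
  CHF 5,000 × 28% = CHF 1,400
  CHF 35,700 × 32% = CHF 11,424
  → CHF 15,804
  Less low-income housing credit CHF 7,000 → CHF 8,804

CHF 14,328 > CHF 8,804, so the supplementary minimum tax is the binding amount.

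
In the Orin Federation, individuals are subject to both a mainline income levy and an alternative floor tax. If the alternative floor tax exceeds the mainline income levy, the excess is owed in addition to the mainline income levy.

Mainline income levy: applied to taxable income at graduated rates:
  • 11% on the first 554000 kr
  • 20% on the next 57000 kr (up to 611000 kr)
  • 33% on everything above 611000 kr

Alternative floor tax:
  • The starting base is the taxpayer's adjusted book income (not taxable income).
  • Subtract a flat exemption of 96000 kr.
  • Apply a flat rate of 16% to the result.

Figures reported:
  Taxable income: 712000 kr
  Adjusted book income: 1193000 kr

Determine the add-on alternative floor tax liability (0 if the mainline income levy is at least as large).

69850 kr

Mainline income levy:
  554000 kr × 11% = 60940 kr
  57000 kr × 20% = 11400 kr
  101000 kr × 33% = 33330 kr
  → 105670 kr

Alternative floor tax:
  Base (adjusted book income): 1193000 kr
  Less exemption 96000 kr → base 1097000 kr
  1097000 kr × 16% = 175520 kr

Excess of alternative floor tax over mainline income levy: 175520 kr − 105670 kr = 69850 kr.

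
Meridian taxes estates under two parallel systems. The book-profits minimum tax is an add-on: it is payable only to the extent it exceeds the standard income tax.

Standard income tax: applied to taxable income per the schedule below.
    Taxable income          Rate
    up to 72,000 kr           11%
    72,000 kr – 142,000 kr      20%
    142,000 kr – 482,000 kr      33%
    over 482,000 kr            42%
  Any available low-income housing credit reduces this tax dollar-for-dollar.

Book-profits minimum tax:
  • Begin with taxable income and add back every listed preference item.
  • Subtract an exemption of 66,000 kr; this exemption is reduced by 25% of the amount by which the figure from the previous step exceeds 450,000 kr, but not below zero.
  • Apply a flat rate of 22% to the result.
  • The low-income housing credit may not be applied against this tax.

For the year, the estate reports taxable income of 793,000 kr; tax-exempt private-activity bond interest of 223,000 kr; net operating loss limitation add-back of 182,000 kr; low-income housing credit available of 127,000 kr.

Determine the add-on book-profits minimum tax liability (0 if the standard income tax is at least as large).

Book-profits minimum tax:
  Adjusted income: 793,000 kr + 223,000 kr + 182,000 kr = 1,198,000 kr
  Exemption: 25% × (1,198,000 kr − 450,000 kr) = 187,000 kr ≥ 66,000 kr, so the exemption is fully phased out
  Base: 1,198,000 kr − 0 kr = 1,198,000 kr
  1,198,000 kr × 22% = 263,560 kr

Standard income tax:
  72,000 kr × 11% = 7,920 kr
  70,000 kr × 20% = 14,000 kr
  340,000 kr × 33% = 112,200 kr
  311,000 kr × 42% = 130,620 kr
  → 264,740 kr
  Less low-income housing credit 127,000 kr → 137,740 kr

Excess of book-profits minimum tax over standard income tax: 263,560 kr − 137,740 kr = 125,820 kr.

125,820 kr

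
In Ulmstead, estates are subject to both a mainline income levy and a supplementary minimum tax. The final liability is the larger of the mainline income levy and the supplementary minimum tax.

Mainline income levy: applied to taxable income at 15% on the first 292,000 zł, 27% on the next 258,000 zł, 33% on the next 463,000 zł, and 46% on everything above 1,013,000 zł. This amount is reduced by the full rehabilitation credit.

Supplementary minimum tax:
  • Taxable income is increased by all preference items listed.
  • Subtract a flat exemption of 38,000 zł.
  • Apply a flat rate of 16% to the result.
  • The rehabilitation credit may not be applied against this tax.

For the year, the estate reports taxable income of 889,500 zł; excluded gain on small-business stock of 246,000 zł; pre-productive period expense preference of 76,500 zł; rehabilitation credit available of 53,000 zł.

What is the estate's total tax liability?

Supplementary minimum tax:
  Adjusted income: 889,500 zł + 246,000 zł + 76,500 zł = 1,212,000 zł
  Less exemption 38,000 zł → base 1,174,000 zł
  1,174,000 zł × 16% = 187,840 zł

Mainline income levy:
  292,000 zł × 15% = 43,800 zł
  258,000 zł × 27% = 69,660 zł
  339,500 zł × 33% = 112,035 zł
  → 225,495 zł
  Less rehabilitation credit 53,000 zł → 172,495 zł

187,840 zł > 172,495 zł, so the supplementary minimum tax is the binding amount.

187,840 zł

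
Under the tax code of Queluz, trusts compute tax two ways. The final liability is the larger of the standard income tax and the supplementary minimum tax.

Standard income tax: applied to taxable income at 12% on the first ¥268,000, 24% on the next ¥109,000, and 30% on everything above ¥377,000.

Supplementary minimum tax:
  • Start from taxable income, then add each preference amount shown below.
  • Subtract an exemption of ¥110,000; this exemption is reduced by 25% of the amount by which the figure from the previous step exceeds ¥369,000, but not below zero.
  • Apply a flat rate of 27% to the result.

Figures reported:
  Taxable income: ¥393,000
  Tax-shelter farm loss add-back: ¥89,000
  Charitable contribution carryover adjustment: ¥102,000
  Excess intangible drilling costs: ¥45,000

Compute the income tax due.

Supplementary minimum tax:
  Adjusted income: ¥393,000 + ¥89,000 + ¥102,000 + ¥45,000 = ¥629,000
  Exemption: ¥110,000 − 25% × (¥629,000 − ¥369,000) = ¥110,000 − ¥65,000 = ¥45,000
  Base: ¥629,000 − ¥45,000 = ¥584,000
  ¥584,000 × 27% = ¥157,680

Standard income tax:
  ¥268,000 × 12% = ¥32,160
  ¥109,000 × 24% = ¥26,160
  ¥16,000 × 30% = ¥4,800
  → ¥63,120

¥157,680 > ¥63,120, so the supplementary minimum tax is the binding amount.

¥157,680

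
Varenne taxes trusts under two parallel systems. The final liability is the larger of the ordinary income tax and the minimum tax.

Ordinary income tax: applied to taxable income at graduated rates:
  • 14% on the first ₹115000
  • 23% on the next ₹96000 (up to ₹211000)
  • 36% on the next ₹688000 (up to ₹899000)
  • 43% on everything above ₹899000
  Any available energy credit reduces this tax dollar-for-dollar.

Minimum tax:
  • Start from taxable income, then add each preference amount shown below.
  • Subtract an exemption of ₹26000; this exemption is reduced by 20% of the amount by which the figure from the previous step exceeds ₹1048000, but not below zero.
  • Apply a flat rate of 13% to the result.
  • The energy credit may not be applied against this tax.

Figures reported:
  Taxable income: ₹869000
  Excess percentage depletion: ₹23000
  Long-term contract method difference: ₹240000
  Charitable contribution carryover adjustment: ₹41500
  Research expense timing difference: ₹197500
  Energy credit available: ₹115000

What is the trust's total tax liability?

₹178230

Minimum tax:
  Adjusted income: ₹869000 + ₹23000 + ₹240000 + ₹41500 + ₹197500 = ₹1371000
  Exemption: 20% × (₹1371000 − ₹1048000) = ₹64600 ≥ ₹26000, so the exemption is fully phased out
  Base: ₹1371000 − ₹0 = ₹1371000
  ₹1371000 × 13% = ₹178230

Ordinary income tax:
  ₹115000 × 14% = ₹16100
  ₹96000 × 23% = ₹22080
  ₹658000 × 36% = ₹236880
  → ₹275060
  Less energy credit ₹115000 → ₹160060

₹178230 > ₹160060, so the minimum tax is the binding amount.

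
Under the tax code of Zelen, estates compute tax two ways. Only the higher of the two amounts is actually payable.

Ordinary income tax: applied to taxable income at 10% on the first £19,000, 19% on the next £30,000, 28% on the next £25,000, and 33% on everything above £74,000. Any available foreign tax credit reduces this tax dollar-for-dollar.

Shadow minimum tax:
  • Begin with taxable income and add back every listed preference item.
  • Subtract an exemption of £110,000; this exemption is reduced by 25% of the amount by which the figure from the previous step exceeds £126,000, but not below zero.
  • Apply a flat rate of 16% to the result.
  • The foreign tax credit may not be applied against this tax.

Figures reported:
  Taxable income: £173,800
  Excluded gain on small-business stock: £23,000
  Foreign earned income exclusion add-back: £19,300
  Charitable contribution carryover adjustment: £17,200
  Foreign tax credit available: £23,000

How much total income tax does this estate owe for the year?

Ordinary income tax:
  £19,000 × 10% = £1,900
  £30,000 × 19% = £5,700
  £25,000 × 28% = £7,000
  £99,800 × 33% = £32,934
  → £47,534
  Less foreign tax credit £23,000 → £24,534

Shadow minimum tax:
  Adjusted income: £173,800 + £23,000 + £19,300 + £17,200 = £233,300
  Exemption: £110,000 − 25% × (£233,300 − £126,000) = £110,000 − £26,825 = £83,175
  Base: £233,300 − £83,175 = £150,125
  £150,125 × 16% = £24,020

£24,534 > £24,020, so the ordinary income tax governs.

£24,534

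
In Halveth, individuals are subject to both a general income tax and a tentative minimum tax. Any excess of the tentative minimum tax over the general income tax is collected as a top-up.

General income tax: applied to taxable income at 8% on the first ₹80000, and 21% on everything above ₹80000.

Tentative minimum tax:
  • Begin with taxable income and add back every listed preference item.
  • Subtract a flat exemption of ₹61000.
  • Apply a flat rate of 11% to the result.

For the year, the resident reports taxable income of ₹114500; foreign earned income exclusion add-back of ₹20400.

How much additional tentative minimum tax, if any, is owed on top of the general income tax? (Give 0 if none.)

₹0

General income tax:
  ₹80000 × 8% = ₹6400
  ₹34500 × 21% = ₹7245
  → ₹13645

Tentative minimum tax:
  Adjusted income: ₹114500 + ₹20400 = ₹134900
  Less exemption ₹61000 → base ₹73900
  ₹73900 × 11% = ₹8129

₹8129 ≤ ₹13645, so no add-on is due.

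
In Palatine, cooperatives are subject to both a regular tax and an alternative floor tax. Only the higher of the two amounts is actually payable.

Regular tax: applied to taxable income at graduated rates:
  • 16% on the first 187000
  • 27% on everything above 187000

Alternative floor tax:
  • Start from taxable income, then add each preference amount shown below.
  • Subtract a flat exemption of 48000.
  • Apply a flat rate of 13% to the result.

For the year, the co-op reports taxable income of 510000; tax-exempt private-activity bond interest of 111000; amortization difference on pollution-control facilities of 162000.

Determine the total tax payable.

Alternative floor tax:
  Adjusted income: 510000 + 111000 + 162000 = 783000
  Less exemption 48000 → base 735000
  735000 × 13% = 95550

Regular tax:
  187000 × 16% = 29920
  323000 × 27% = 87210
  → 117130

117130 > 95550, so the regular tax governs.

117130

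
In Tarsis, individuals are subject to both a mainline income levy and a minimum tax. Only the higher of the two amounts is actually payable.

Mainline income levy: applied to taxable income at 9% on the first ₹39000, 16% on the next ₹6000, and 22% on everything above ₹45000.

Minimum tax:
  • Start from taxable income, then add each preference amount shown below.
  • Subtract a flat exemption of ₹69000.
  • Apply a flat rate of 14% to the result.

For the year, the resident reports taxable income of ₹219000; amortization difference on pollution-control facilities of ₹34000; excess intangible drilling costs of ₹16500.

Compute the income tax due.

Minimum tax:
  Adjusted income: ₹219000 + ₹34000 + ₹16500 = ₹269500
  Less exemption ₹69000 → base ₹200500
  ₹200500 × 14% = ₹28070

Mainline income levy:
  ₹39000 × 9% = ₹3510
  ₹6000 × 16% = ₹960
  ₹174000 × 22% = ₹38280
  → ₹42750

₹42750 > ₹28070, so the mainline income levy governs.

₹42750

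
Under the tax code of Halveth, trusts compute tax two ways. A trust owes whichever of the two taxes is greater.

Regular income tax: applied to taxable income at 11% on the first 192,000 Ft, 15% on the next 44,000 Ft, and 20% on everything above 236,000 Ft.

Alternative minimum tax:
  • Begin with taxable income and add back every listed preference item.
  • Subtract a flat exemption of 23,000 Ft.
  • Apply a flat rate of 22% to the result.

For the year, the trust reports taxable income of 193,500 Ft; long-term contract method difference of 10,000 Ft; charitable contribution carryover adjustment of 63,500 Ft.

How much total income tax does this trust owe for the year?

Regular income tax:
  192,000 Ft × 11% = 21,120 Ft
  1,500 Ft × 15% = 225 Ft
  → 21,345 Ft

Alternative minimum tax:
  Adjusted income: 193,500 Ft + 10,000 Ft + 63,500 Ft = 267,000 Ft
  Less exemption 23,000 Ft → base 244,000 Ft
  244,000 Ft × 22% = 53,680 Ft

53,680 Ft > 21,345 Ft, so the alternative minimum tax is the binding amount.

53,680 Ft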